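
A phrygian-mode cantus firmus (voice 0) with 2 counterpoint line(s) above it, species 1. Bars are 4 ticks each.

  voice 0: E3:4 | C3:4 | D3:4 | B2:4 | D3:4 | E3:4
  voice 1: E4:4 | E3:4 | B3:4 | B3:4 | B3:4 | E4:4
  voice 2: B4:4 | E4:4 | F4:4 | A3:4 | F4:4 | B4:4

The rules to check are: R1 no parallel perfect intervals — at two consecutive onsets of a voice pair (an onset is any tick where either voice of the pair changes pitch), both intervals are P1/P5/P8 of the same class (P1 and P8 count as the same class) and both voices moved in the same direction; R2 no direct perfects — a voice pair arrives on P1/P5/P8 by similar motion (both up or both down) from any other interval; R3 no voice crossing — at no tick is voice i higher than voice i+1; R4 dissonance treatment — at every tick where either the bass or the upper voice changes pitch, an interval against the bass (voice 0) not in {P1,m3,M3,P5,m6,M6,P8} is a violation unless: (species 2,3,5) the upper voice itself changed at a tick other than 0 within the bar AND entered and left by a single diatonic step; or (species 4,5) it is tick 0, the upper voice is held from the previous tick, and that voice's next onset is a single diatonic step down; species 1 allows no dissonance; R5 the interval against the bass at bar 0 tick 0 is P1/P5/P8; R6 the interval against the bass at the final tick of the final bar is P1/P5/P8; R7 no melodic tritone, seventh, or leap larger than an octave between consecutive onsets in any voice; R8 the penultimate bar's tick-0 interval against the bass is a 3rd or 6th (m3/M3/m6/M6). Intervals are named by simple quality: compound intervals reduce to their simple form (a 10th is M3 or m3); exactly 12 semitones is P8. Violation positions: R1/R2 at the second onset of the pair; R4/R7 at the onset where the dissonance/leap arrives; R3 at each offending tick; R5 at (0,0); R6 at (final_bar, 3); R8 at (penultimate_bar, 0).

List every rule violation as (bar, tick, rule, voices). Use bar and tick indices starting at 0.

(1, 0, R2, (1, 2))
(3, 0, R3, (1, 2))
(3, 0, R4, (0, 2))
(3, 1, R3, (1, 2))
(3, 2, R3, (1, 2))
(3, 3, R3, (1, 2))
(5, 0, R2, (0, 1))
(5, 0, R2, (0, 2))
(5, 0, R2, (1, 2))
(5, 0, R7, (2,))

bar 0: v0=E3 v1=E4 v2=B4 downbeat P5
bar 1: v0=C3 v1=E3 v2=E4 downbeat M3
bar 2: v0=D3 v1=B3 v2=F4 downbeat m3
bar 3: v0=B2 v1=B3 v2=A3 downbeat m7
bar 4: v0=D3 v1=B3 v2=F4 downbeat m3
bar 5: v0=E3 v1=E4 v2=B4 downbeat P5
  -> R2 @ bar 1 tick 0 v(1, 2): E4/B4 P5 -> E3/E4 P8 similar
  -> R3 @ bar 3 tick 0 v(1, 2): B3 above A3
  -> R4 @ bar 3 tick 0 v(0, 2): B2/A3 m7 untreated
  -> R3 @ bar 3 tick 1 v(1, 2): B3 above A3
  -> R3 @ bar 3 tick 2 v(1, 2): B3 above A3
  -> R3 @ bar 3 tick 3 v(1, 2): B3 above A3
  -> R2 @ bar 5 tick 0 v(0, 1): D3/B3 M6 -> E3/E4 P8 similar
  -> R2 @ bar 5 tick 0 v(0, 2): D3/F4 m3 -> E3/B4 P5 similar
  -> R2 @ bar 5 tick 0 v(1, 2): B3/F4 TT -> E4/B4 P5 similar
  -> R7 @ bar 5 tick 0 v(2,): F4->B4 leap 6st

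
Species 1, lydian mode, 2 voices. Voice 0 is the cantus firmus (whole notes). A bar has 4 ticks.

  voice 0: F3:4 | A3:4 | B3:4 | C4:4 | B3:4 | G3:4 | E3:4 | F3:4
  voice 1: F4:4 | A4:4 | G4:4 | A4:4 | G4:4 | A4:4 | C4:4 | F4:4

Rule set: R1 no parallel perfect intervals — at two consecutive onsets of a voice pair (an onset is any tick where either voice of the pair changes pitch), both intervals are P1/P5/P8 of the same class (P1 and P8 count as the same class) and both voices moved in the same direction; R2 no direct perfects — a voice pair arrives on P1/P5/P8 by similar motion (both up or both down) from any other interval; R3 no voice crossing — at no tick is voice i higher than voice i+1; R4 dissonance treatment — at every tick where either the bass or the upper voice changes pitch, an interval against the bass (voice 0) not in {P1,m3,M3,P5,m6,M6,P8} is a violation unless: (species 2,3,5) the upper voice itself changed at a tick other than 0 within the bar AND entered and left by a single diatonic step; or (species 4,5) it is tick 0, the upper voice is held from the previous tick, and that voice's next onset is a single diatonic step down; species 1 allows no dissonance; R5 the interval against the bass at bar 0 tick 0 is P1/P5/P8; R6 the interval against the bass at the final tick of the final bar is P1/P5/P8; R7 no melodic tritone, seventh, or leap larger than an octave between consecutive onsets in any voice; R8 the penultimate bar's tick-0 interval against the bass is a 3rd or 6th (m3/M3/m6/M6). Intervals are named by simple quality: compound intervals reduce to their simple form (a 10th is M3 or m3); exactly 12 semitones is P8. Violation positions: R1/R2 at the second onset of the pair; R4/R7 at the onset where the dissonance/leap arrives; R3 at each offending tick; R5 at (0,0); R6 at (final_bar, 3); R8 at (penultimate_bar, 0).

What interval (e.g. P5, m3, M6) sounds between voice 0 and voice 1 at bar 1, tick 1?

P8

voice 0=A3 voice 1=A4 -> P8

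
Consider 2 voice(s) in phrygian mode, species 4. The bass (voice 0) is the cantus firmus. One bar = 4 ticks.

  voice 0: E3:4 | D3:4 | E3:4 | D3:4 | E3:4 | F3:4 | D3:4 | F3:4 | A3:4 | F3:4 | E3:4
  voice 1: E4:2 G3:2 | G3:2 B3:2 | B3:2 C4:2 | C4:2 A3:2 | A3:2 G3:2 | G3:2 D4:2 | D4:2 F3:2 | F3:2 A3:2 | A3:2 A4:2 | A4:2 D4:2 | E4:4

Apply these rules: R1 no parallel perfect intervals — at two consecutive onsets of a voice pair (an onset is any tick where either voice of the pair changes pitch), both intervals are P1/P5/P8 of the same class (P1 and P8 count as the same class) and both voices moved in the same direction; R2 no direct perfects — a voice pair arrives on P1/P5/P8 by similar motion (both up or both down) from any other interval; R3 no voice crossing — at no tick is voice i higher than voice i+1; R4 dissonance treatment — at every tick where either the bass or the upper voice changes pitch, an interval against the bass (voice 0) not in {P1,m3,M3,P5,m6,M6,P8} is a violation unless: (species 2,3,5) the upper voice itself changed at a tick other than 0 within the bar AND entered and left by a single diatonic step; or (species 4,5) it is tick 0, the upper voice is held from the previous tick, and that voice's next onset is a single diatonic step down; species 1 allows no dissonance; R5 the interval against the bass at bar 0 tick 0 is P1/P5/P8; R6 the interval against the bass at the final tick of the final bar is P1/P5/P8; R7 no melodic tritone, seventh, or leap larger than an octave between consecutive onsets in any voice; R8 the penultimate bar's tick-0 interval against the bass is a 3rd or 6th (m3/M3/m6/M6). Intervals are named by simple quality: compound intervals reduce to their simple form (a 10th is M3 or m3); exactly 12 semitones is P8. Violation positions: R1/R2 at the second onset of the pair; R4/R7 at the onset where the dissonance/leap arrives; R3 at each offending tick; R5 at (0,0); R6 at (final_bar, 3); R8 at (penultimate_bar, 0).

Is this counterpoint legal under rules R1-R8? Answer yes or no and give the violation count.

bar 0: v0=E3 v1=E4 (P8)
bar 1: v0=D3 v1=G3 (P4)
bar 2: v0=E3 v1=B3 (P5)
bar 3: v0=D3 v1=C4 (m7)
bar 4: v0=E3 v1=A3 (P4)
bar 5: v0=F3 v1=G3 (M2)
bar 6: v0=D3 v1=D4 (P8)
bar 7: v0=F3 v1=F3 (P1)
bar 8: v0=A3 v1=A3 (P1)
bar 9: v0=F3 v1=A4 (M3)
bar 10: v0=E3 v1=E4 (P8)
  R4 @ bar1.0: D3/G3 P4 untreated
  R4 @ bar3.0: D3/C4 m7 untreated
  R4 @ bar5.0: F3/G3 M2 untreated

No (3 violations)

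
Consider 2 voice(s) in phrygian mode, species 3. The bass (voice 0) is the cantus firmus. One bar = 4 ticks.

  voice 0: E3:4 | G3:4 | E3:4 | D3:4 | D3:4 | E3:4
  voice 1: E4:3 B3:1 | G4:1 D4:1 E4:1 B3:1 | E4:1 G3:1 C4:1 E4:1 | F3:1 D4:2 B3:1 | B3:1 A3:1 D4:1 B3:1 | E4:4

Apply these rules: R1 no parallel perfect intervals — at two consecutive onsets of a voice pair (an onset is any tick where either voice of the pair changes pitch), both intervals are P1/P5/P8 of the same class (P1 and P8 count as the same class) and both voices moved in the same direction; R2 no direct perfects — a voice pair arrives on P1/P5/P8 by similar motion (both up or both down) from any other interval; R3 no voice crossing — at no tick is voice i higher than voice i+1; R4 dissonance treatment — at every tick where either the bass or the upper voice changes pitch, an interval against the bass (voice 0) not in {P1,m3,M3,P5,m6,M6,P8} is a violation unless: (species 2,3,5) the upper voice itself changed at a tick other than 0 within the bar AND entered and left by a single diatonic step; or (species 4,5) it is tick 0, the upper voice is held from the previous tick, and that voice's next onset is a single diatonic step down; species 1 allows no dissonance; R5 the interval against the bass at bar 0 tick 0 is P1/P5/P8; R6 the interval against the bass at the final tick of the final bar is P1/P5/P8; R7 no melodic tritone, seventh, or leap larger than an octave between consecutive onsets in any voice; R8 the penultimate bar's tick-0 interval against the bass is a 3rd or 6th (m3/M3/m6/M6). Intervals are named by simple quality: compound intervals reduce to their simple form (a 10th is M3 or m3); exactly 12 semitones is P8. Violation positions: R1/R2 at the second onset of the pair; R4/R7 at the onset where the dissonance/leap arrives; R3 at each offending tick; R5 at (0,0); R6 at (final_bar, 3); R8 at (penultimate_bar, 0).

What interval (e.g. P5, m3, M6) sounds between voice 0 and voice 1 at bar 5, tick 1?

voice 0=E3 voice 1=E4 -> P8

P8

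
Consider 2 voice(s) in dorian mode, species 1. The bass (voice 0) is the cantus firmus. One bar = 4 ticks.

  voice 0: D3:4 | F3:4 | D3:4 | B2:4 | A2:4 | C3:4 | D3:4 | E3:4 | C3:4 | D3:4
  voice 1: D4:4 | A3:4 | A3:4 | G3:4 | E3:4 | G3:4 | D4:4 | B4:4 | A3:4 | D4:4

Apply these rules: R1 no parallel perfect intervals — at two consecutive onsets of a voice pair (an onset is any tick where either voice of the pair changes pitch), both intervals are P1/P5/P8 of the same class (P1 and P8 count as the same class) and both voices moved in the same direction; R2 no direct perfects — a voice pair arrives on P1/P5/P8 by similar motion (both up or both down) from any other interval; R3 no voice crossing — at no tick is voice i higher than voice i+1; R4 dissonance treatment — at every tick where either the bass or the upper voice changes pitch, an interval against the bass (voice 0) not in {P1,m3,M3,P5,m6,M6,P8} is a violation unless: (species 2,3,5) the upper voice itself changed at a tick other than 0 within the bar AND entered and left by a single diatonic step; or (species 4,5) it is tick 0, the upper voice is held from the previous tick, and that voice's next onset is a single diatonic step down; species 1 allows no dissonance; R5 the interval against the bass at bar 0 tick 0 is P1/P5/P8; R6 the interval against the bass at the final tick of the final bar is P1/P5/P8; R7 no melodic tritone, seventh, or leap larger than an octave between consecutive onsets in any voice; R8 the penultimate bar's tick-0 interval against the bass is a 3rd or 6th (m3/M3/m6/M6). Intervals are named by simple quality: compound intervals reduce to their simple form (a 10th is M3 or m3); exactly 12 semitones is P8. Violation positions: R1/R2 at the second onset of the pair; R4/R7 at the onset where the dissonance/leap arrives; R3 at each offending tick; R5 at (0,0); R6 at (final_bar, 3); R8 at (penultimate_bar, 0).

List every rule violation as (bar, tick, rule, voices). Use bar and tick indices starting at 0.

bar 0: v0=D3 v1=D4 downbeat P8
bar 1: v0=F3 v1=A3 downbeat M3
bar 2: v0=D3 v1=A3 downbeat P5
bar 3: v0=B2 v1=G3 downbeat m6
bar 4: v0=A2 v1=E3 downbeat P5
bar 5: v0=C3 v1=G3 downbeat P5
bar 6: v0=D3 v1=D4 downbeat P8
bar 7: v0=E3 v1=B4 downbeat P5
bar 8: v0=C3 v1=A3 downbeat M6
bar 9: v0=D3 v1=D4 downbeat P8
  -> R2 @ bar 4 tick 0 v(0, 1): B2/G3 m6 -> A2/E3 P5 similar
  -> R1 @ bar 5 tick 0 v(0, 1): A2/E3 P5 -> C3/G3 P5 similar
  -> R2 @ bar 6 tick 0 v(0, 1): C3/G3 P5 -> D3/D4 P8 similar
  -> R2 @ bar 7 tick 0 v(0, 1): D3/D4 P8 -> E3/B4 P5 similar
  -> R7 @ bar 8 tick 0 v(1,): B4->A3 leap 14st
  -> R2 @ bar 9 tick 0 v(0, 1): C3/A3 M6 -> D3/D4 P8 similar

(4, 0, R2, (0, 1))
(5, 0, R1, (0, 1))
(6, 0, R2, (0, 1))
(7, 0, R2, (0, 1))
(8, 0, R7, (1,))
(9, 0, R2, (0, 1))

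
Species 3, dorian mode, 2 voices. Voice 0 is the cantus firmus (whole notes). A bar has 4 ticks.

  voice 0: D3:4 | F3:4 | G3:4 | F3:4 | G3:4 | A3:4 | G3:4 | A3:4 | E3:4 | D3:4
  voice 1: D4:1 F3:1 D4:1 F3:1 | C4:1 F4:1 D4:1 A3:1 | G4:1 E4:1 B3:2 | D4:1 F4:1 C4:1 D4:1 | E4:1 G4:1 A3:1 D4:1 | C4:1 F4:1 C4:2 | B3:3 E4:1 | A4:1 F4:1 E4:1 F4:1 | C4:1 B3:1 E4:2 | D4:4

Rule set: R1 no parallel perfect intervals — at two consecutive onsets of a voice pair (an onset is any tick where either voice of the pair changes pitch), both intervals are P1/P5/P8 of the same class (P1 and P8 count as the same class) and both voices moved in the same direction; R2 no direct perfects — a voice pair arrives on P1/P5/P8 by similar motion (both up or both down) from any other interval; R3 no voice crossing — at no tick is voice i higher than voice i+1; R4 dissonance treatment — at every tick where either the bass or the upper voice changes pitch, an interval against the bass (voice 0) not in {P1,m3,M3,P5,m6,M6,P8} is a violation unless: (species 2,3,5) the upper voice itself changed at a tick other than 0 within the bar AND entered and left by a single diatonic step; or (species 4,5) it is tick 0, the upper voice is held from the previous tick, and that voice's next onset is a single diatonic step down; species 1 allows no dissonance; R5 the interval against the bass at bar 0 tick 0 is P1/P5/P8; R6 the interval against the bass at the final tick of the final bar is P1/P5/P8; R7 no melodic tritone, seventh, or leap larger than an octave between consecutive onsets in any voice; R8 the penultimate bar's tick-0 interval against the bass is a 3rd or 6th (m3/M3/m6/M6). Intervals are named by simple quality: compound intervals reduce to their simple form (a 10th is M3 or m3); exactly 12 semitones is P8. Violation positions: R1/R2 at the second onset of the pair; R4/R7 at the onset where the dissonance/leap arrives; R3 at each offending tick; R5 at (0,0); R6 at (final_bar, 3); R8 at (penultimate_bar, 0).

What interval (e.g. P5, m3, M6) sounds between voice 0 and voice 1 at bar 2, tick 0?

voice 0=G3 voice 1=G4 -> P8

P8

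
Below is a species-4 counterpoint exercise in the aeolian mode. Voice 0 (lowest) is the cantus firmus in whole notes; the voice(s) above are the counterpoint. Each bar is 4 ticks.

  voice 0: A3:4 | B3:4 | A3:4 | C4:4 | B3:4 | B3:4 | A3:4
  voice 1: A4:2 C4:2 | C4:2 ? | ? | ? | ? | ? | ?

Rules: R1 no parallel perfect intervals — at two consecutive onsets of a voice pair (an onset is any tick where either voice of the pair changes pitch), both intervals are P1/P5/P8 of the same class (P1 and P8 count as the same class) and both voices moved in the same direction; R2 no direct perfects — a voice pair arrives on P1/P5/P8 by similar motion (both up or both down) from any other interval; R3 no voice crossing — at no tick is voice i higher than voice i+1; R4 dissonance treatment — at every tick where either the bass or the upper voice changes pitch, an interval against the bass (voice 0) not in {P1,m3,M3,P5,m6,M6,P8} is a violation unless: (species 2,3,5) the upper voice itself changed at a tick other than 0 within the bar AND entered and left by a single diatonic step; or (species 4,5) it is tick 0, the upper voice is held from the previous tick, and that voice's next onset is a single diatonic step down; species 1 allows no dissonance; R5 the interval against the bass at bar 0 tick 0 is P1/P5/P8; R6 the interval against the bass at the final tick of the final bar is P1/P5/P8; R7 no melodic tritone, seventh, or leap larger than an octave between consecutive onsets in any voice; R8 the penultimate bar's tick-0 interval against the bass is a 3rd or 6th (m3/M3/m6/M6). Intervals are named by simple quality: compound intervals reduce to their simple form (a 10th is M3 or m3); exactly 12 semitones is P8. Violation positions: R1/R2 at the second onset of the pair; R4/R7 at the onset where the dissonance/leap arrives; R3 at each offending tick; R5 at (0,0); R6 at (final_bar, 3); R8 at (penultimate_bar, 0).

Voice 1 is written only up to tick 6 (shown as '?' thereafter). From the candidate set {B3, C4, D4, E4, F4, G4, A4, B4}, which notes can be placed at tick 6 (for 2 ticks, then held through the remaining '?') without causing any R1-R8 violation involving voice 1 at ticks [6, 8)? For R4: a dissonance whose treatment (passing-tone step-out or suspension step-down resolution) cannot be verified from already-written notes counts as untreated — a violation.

{B3, C4, D4, G4}

B3: legal
C4: legal
D4: legal
E4: violates R4
F4: violates R4
G4: legal
A4: violates R4
B4: violates R7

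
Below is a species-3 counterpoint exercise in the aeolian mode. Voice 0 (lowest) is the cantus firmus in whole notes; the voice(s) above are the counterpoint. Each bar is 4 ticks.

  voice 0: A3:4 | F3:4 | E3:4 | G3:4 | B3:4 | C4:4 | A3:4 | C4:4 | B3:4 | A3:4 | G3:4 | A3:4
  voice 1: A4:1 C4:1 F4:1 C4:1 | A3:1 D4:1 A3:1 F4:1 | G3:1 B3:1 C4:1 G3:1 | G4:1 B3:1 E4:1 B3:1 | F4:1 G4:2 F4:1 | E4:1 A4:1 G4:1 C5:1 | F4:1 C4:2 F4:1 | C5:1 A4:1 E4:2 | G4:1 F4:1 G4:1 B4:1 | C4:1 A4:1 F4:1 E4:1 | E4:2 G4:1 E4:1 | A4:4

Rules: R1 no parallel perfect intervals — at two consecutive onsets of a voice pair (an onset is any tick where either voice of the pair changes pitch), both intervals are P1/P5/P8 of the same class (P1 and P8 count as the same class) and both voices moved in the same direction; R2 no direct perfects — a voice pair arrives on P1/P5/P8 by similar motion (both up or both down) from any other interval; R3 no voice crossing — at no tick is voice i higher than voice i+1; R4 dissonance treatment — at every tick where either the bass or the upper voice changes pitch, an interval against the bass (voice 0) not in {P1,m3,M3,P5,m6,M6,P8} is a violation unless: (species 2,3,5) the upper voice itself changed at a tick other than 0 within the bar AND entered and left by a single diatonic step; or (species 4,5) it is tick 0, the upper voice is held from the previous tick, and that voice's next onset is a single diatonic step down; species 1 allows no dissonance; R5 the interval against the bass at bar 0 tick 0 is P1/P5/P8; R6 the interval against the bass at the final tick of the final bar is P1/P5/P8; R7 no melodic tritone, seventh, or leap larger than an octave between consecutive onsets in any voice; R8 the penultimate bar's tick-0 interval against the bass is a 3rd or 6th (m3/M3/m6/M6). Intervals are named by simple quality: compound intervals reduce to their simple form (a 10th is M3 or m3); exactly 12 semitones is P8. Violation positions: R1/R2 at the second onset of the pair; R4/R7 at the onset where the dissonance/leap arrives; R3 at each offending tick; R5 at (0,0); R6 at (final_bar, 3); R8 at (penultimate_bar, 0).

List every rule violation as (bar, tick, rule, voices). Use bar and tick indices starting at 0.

(2, 0, R7, (1,))
(3, 0, R2, (0, 1))
(4, 0, R4, (0, 1))
(4, 0, R7, (1,))
(7, 0, R2, (0, 1))
(9, 0, R7, (1,))
(11, 0, R2, (0, 1))

bar 0: v0=A3 v1=A4 downbeat P8
bar 1: v0=F3 v1=A3 downbeat M3
bar 2: v0=E3 v1=G3 downbeat m3
bar 3: v0=G3 v1=G4 downbeat P8
bar 4: v0=B3 v1=F4 downbeat TT
bar 5: v0=C4 v1=E4 downbeat M3
bar 6: v0=A3 v1=F4 downbeat m6
bar 7: v0=C4 v1=C5 downbeat P8
bar 8: v0=B3 v1=G4 downbeat m6
bar 9: v0=A3 v1=C4 downbeat m3
bar 10: v0=G3 v1=E4 downbeat M6
bar 11: v0=A3 v1=A4 downbeat P8
  -> R7 @ bar 2 tick 0 v(1,): F4->G3 leap 10st
  -> R2 @ bar 3 tick 0 v(0, 1): E3/G3 m3 -> G3/G4 P8 similar
  -> R4 @ bar 4 tick 0 v(0, 1): B3/F4 TT untreated
  -> R7 @ bar 4 tick 0 v(1,): B3->F4 leap 6st
  -> R2 @ bar 7 tick 0 v(0, 1): A3/F4 m6 -> C4/C5 P8 similar
  -> R7 @ bar 9 tick 0 v(1,): B4->C4 leap 11st
  -> R2 @ bar 11 tick 0 v(0, 1): G3/E4 M6 -> A3/A4 P8 similar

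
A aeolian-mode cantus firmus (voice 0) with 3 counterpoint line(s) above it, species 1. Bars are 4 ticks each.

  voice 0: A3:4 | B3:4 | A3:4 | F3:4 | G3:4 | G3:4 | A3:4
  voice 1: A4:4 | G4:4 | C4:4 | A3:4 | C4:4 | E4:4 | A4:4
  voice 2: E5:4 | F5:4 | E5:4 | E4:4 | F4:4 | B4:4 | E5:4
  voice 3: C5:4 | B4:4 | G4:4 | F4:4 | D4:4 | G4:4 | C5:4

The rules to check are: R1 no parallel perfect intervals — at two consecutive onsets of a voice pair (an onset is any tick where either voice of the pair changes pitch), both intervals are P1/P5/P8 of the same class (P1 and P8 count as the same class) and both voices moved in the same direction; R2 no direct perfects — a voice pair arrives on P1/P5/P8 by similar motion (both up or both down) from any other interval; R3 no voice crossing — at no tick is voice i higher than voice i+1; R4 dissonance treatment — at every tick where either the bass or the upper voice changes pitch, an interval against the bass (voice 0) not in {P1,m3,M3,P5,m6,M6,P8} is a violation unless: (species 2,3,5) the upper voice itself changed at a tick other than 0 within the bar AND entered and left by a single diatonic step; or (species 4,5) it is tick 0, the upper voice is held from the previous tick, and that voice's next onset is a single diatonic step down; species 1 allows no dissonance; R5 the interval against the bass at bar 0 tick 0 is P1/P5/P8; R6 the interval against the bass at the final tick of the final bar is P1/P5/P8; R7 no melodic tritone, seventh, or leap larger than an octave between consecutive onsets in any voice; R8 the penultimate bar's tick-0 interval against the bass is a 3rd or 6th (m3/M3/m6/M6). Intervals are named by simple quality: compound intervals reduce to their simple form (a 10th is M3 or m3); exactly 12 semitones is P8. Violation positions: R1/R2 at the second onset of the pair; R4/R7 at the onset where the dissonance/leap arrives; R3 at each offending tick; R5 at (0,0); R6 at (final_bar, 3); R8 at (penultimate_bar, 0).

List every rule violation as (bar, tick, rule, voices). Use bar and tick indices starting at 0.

(0, 0, R3, (2, 3))
(0, 0, R5, (0, 3))
(0, 1, R3, (2, 3))
(0, 2, R3, (2, 3))
(0, 3, R3, (2, 3))
(1, 0, R3, (2, 3))
(1, 0, R4, (0, 2))
(1, 1, R3, (2, 3))
(1, 2, R3, (2, 3))
(1, 3, R3, (2, 3))
(2, 0, R2, (0, 2))
(2, 0, R2, (1, 3))
(2, 0, R3, (2, 3))
(2, 0, R4, (0, 3))
(2, 1, R3, (2, 3))
(2, 2, R3, (2, 3))
(2, 3, R3, (2, 3))
(3, 0, R2, (0, 3))
(3, 0, R2, (1, 2))
(3, 0, R4, (0, 2))
(4, 0, R3, (2, 3))
(4, 0, R4, (0, 1))
(4, 0, R4, (0, 2))
(4, 1, R3, (2, 3))
(4, 2, R3, (2, 3))
(4, 3, R3, (2, 3))
(5, 0, R2, (1, 2))
(5, 0, R3, (2, 3))
(5, 0, R7, (2,))
(5, 0, R8, (0, 3))
(5, 1, R3, (2, 3))
(5, 2, R3, (2, 3))
(5, 3, R3, (2, 3))
(6, 0, R1, (1, 2))
(6, 0, R2, (0, 1))
(6, 0, R2, (0, 2))
(6, 0, R3, (2, 3))
(6, 1, R3, (2, 3))
(6, 2, R3, (2, 3))
(6, 3, R3, (2, 3))
(6, 3, R6, (0, 3))

bar 0: v0=A3 v1=A4 v2=E5 v3=C5 downbeat m3
bar 1: v0=B3 v1=G4 v2=F5 v3=B4 downbeat P8
bar 2: v0=A3 v1=C4 v2=E5 v3=G4 downbeat m7
bar 3: v0=F3 v1=A3 v2=E4 v3=F4 downbeat P8
bar 4: v0=G3 v1=C4 v2=F4 v3=D4 downbeat P5
bar 5: v0=G3 v1=E4 v2=B4 v3=G4 downbeat P8
bar 6: v0=A3 v1=A4 v2=E5 v3=C5 downbeat m3
  -> R3 @ bar 0 tick 0 v(2, 3): E5 above C5
  -> R5 @ bar 0 tick 0 v(0, 3): opens on m3
  -> R3 @ bar 0 tick 1 v(2, 3): E5 above C5
  -> R3 @ bar 0 tick 2 v(2, 3): E5 above C5
  -> R3 @ bar 0 tick 3 v(2, 3): E5 above C5
  -> R3 @ bar 1 tick 0 v(2, 3): F5 above B4
  -> R4 @ bar 1 tick 0 v(0, 2): B3/F5 TT untreated
  -> R3 @ bar 1 tick 1 v(2, 3): F5 above B4
  -> R3 @ bar 1 tick 2 v(2, 3): F5 above B4
  -> R3 @ bar 1 tick 3 v(2, 3): F5 above B4
  -> R2 @ bar 2 tick 0 v(0, 2): B3/F5 TT -> A3/E5 P5 similar
  -> R2 @ bar 2 tick 0 v(1, 3): G4/B4 M3 -> C4/G4 P5 similar
  -> R3 @ bar 2 tick 0 v(2, 3): E5 above G4
  -> R4 @ bar 2 tick 0 v(0, 3): A3/G4 m7 untreated
  -> R3 @ bar 2 tick 1 v(2, 3): E5 above G4
  -> R3 @ bar 2 tick 2 v(2, 3): E5 above G4
  -> R3 @ bar 2 tick 3 v(2, 3): E5 above G4
  -> R2 @ bar 3 tick 0 v(0, 3): A3/G4 m7 -> F3/F4 P8 similar
  -> R2 @ bar 3 tick 0 v(1, 2): C4/E5 M3 -> A3/E4 P5 similar
  -> R4 @ bar 3 tick 0 v(0, 2): F3/E4 M7 untreated
  -> R3 @ bar 4 tick 0 v(2, 3): F4 above D4
  -> R4 @ bar 4 tick 0 v(0, 1): G3/C4 P4 untreated
  -> R4 @ bar 4 tick 0 v(0, 2): G3/F4 m7 untreated
  -> R3 @ bar 4 tick 1 v(2, 3): F4 above D4
  -> R3 @ bar 4 tick 2 v(2, 3): F4 above D4
  -> R3 @ bar 4 tick 3 v(2, 3): F4 above D4
  -> R2 @ bar 5 tick 0 v(1, 2): C4/F4 P4 -> E4/B4 P5 similar
  -> R3 @ bar 5 tick 0 v(2, 3): B4 above G4
  -> R7 @ bar 5 tick 0 v(2,): F4->B4 leap 6st
  -> R8 @ bar 5 tick 0 v(0, 3): penult P8 not 3rd/6th
  -> R3 @ bar 5 tick 1 v(2, 3): B4 above G4
  -> R3 @ bar 5 tick 2 v(2, 3): B4 above G4
  -> R3 @ bar 5 tick 3 v(2, 3): B4 above G4
  -> R1 @ bar 6 tick 0 v(1, 2): E4/B4 P5 -> A4/E5 P5 similar
  -> R2 @ bar 6 tick 0 v(0, 1): G3/E4 M6 -> A3/A4 P8 similar
  -> R2 @ bar 6 tick 0 v(0, 2): G3/B4 M3 -> A3/E5 P5 similar
  -> R3 @ bar 6 tick 0 v(2, 3): E5 above C5
  -> R3 @ bar 6 tick 1 v(2, 3): E5 above C5
  -> R3 @ bar 6 tick 2 v(2, 3): E5 above C5
  -> R3 @ bar 6 tick 3 v(2, 3): E5 above C5
  -> R6 @ bar 6 tick 3 v(0, 3): closes on m3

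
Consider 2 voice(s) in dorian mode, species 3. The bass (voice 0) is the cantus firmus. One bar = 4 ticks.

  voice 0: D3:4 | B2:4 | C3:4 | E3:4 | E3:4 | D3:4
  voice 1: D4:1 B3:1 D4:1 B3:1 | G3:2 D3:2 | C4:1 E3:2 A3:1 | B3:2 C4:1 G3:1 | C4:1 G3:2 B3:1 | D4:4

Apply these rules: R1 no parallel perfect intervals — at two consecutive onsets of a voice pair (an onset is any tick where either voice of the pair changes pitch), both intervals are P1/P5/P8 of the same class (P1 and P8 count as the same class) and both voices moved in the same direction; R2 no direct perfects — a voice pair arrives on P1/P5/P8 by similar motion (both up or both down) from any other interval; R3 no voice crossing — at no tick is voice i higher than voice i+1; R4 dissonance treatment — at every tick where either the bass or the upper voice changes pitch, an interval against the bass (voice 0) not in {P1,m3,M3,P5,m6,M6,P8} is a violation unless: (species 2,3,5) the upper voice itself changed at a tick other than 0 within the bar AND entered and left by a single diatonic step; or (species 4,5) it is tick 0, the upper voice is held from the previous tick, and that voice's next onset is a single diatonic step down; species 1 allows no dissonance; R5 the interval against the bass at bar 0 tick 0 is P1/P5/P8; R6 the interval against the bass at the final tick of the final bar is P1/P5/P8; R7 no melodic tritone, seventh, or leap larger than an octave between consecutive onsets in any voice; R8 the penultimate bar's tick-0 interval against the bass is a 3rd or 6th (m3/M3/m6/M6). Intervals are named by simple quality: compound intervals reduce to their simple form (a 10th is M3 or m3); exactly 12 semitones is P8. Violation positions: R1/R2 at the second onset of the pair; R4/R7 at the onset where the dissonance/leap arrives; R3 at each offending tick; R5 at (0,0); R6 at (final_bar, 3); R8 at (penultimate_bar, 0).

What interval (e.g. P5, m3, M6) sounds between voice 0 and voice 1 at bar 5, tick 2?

P8

voice 0=D3 voice 1=D4 -> P8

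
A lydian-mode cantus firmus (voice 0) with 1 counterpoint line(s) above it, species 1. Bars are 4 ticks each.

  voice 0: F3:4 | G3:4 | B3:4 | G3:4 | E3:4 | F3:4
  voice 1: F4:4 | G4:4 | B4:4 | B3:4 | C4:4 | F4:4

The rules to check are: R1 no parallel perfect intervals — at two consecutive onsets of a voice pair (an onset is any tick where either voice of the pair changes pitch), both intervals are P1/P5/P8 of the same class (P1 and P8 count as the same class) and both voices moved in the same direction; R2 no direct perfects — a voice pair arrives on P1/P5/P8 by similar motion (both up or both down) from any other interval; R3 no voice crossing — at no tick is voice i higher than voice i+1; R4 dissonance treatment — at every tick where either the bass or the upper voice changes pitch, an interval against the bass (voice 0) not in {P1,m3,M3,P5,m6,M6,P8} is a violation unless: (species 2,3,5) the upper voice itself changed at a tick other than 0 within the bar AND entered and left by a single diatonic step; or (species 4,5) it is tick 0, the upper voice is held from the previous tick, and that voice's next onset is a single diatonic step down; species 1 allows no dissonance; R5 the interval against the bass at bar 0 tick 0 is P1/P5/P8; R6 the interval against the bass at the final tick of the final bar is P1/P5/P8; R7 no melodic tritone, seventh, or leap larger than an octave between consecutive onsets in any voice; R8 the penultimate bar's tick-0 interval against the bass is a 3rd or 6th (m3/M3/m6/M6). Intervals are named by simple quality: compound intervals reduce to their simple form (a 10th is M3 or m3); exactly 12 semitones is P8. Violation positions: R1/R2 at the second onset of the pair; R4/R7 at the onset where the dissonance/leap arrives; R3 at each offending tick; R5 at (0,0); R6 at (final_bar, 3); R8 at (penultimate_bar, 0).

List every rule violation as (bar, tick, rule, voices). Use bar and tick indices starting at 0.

bar 0: v0=F3 v1=F4 downbeat P8
bar 1: v0=G3 v1=G4 downbeat P8
bar 2: v0=B3 v1=B4 downbeat P8
bar 3: v0=G3 v1=B3 downbeat M3
bar 4: v0=E3 v1=C4 downbeat m6
bar 5: v0=F3 v1=F4 downbeat P8
  -> R1 @ bar 1 tick 0 v(0, 1): F3/F4 P8 -> G3/G4 P8 similar
  -> R1 @ bar 2 tick 0 v(0, 1): G3/G4 P8 -> B3/B4 P8 similar
  -> R2 @ bar 5 tick 0 v(0, 1): E3/C4 m6 -> F3/F4 P8 similar

(1, 0, R1, (0, 1))
(2, 0, R1, (0, 1))
(5, 0, R2, (0, 1))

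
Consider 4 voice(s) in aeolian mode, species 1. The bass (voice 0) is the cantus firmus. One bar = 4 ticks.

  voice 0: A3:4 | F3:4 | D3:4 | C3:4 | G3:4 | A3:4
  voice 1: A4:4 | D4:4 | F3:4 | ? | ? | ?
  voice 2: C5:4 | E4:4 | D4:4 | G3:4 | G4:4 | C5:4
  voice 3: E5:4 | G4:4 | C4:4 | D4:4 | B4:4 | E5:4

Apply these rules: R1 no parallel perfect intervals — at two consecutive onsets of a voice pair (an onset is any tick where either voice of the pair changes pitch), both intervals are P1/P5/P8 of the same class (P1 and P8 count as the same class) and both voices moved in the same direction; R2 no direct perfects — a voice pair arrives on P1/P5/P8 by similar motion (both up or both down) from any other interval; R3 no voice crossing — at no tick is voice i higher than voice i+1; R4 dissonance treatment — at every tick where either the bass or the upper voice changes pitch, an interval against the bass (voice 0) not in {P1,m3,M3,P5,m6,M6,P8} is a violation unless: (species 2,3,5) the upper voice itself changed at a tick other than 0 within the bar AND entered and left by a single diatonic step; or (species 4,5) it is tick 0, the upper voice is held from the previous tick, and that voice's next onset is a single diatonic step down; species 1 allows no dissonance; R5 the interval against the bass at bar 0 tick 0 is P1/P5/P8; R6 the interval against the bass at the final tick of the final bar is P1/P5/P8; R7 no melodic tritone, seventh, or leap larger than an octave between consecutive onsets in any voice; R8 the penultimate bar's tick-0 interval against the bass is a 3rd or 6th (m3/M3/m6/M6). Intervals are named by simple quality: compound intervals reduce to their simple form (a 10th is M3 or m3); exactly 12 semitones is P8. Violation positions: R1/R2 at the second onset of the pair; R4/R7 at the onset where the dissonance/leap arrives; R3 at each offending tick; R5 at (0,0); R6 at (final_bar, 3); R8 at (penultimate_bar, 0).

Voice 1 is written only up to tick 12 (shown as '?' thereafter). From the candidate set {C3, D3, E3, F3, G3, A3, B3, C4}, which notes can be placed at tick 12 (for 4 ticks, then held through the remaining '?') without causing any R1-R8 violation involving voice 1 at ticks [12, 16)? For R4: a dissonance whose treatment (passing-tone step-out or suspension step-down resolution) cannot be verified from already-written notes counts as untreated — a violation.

C3: violates R2
D3: violates R4
E3: legal
F3: violates R4
G3: violates R1
A3: violates R3
B3: violates R3,R4,R7
C4: violates R3

{E3}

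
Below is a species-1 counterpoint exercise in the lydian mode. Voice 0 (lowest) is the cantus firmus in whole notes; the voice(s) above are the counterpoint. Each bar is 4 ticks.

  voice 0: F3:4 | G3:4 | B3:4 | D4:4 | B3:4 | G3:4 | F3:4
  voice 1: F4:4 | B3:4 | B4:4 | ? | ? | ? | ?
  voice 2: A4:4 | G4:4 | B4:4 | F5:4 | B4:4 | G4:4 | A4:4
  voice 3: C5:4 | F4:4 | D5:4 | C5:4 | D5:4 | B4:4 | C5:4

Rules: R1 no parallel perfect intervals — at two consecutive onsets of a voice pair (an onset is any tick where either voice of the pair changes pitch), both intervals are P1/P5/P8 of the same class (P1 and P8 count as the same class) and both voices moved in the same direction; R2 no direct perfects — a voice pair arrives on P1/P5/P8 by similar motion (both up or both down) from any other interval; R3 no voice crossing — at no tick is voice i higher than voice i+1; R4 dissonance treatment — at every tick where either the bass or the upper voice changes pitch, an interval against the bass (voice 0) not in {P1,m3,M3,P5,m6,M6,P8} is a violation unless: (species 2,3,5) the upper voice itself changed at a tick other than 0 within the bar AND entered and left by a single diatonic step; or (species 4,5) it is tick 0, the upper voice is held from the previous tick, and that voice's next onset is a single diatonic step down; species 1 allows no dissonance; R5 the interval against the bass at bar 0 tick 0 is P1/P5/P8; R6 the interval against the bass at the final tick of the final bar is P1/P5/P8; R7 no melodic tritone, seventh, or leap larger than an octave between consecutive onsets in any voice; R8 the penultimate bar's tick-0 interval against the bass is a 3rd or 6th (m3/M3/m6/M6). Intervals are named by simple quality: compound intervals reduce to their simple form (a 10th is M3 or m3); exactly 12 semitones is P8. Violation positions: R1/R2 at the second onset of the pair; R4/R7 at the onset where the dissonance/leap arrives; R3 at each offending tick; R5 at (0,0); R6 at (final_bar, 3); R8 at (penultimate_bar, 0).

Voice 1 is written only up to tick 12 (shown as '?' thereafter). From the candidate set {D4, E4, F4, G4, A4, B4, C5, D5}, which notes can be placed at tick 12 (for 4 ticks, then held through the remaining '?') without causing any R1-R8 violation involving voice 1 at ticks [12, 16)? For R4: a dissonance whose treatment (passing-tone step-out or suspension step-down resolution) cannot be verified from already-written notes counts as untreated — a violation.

{A4, B4, D4}

D4: legal
E4: violates R4
F4: violates R2,R7
G4: violates R4
A4: legal
B4: legal
C5: violates R4
D5: violates R1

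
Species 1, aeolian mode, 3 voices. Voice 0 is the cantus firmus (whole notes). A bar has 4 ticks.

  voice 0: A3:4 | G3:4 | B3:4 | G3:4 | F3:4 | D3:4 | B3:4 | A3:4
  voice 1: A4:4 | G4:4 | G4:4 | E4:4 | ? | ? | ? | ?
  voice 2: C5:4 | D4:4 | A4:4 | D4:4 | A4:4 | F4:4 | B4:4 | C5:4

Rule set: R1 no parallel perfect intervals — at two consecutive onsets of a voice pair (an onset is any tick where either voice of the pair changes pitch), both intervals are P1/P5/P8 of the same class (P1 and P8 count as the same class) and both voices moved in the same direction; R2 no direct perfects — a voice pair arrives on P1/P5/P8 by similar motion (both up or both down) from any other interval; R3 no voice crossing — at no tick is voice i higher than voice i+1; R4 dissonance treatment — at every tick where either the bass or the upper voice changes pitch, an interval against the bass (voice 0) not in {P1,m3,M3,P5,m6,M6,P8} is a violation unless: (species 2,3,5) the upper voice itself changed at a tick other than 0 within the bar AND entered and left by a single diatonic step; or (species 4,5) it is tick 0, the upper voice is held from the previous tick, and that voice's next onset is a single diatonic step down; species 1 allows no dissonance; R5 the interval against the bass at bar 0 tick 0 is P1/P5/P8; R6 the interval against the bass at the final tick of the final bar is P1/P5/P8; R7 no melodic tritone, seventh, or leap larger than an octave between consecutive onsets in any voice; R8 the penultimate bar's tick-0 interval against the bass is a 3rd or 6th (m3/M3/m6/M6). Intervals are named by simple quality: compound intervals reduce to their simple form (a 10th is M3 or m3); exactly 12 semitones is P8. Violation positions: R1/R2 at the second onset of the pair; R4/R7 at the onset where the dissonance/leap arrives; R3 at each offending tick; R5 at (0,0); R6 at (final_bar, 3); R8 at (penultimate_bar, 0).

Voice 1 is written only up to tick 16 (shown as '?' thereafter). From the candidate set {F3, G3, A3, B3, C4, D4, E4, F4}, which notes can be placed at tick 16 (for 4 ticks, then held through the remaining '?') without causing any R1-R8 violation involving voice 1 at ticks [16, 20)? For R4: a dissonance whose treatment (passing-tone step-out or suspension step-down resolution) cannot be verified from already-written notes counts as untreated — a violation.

{A3, D4, F4}

F3: violates R2,R7
G3: violates R4
A3: legal
B3: violates R4
C4: violates R2
D4: legal
E4: violates R4
F4: legal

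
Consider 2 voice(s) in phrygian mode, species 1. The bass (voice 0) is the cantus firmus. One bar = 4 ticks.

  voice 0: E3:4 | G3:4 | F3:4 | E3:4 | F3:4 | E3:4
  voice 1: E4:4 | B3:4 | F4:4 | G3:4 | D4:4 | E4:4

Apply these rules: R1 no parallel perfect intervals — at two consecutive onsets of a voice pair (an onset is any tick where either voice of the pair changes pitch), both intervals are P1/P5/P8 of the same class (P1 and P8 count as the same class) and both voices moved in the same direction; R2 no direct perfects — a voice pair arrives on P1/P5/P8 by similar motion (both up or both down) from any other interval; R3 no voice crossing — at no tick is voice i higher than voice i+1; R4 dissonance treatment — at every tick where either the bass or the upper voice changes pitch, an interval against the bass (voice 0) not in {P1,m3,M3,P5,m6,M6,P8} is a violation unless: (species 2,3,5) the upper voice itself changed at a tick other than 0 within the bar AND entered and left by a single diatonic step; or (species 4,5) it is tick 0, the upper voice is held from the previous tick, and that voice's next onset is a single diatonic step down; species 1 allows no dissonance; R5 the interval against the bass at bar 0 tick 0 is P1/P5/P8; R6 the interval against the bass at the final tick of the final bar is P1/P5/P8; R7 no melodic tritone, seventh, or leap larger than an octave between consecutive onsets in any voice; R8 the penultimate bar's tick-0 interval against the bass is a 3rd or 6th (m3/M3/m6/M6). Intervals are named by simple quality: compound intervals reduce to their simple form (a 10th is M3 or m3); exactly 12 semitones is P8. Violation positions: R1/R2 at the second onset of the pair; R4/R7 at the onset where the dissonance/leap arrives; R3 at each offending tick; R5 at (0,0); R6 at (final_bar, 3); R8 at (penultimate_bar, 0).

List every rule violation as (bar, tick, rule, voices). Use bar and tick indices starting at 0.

(2, 0, R7, (1,))
(3, 0, R7, (1,))

bar 0: v0=E3 v1=E4 downbeat P8
bar 1: v0=G3 v1=B3 downbeat M3
bar 2: v0=F3 v1=F4 downbeat P8
bar 3: v0=E3 v1=G3 downbeat m3
bar 4: v0=F3 v1=D4 downbeat M6
bar 5: v0=E3 v1=E4 downbeat P8
  -> R7 @ bar 2 tick 0 v(1,): B3->F4 leap 6st
  -> R7 @ bar 3 tick 0 v(1,): F4->G3 leap 10st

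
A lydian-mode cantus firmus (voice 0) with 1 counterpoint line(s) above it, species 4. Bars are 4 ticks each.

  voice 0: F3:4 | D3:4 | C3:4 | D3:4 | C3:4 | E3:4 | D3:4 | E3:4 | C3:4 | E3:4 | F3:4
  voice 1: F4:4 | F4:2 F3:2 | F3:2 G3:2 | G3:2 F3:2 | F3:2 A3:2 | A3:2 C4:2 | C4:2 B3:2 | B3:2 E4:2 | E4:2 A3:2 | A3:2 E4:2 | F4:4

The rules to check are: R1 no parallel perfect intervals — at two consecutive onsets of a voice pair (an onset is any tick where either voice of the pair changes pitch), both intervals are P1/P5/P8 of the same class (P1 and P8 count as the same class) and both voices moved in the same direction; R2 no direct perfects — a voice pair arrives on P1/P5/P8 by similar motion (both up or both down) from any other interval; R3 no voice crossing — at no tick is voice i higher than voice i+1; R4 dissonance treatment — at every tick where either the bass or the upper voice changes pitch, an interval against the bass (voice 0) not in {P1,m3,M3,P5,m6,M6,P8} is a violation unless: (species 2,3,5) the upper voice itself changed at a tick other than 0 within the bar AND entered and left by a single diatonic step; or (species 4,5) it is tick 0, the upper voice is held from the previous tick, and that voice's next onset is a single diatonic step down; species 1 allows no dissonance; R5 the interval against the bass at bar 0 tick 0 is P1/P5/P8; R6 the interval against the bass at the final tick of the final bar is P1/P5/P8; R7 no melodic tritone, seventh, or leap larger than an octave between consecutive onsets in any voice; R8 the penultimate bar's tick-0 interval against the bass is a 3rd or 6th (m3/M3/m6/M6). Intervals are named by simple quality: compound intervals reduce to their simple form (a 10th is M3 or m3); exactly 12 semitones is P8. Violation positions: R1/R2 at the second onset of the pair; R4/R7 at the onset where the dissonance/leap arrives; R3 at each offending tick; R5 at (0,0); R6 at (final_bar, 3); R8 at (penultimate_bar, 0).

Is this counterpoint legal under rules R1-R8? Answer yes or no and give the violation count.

bar 0: v0=F3 v1=F4 (P8)
bar 1: v0=D3 v1=F4 (m3)
bar 2: v0=C3 v1=F3 (P4)
bar 3: v0=D3 v1=G3 (P4)
bar 4: v0=C3 v1=F3 (P4)
bar 5: v0=E3 v1=A3 (P4)
bar 6: v0=D3 v1=C4 (m7)
bar 7: v0=E3 v1=B3 (P5)
bar 8: v0=C3 v1=E4 (M3)
bar 9: v0=E3 v1=A3 (P4)
bar 10: v0=F3 v1=F4 (P8)
  R4 @ bar2.0: C3/F3 P4 untreated
  R4 @ bar4.0: C3/F3 P4 untreated
  R4 @ bar5.0: E3/A3 P4 untreated
  R4 @ bar9.0: E3/A3 P4 untreated
  R8 @ bar9.0: penult P4 not 3rd/6th
  R1 @ bar10.0: E3/E4 P8 -> F3/F4 P8 similar

No (6 violations)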